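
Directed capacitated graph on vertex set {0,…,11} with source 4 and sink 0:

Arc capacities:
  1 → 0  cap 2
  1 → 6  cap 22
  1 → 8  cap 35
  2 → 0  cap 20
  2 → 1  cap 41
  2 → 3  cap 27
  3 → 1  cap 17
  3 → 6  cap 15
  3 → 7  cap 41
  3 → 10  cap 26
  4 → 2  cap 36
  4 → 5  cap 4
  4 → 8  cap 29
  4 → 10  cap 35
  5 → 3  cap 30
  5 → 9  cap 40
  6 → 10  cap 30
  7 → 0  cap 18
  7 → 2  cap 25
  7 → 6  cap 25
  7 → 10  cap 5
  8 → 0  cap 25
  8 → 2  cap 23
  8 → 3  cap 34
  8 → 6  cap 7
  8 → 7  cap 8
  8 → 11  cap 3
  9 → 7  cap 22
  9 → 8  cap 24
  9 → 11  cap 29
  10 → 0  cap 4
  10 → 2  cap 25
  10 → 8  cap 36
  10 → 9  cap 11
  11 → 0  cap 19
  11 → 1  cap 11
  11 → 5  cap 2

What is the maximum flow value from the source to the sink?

augment #1: 4→2→0 bottleneck 20, total now 20
augment #2: 4→8→0 bottleneck 25, total now 45
augment #3: 4→10→0 bottleneck 4, total now 49
augment #4: 4→2→1→0 bottleneck 2, total now 51
augment #5: 4→8→7→0 bottleneck 4, total now 55
augment #6: 4→2→3→7→0 bottleneck 14, total now 69
augment #7: 4→5→9→11→0 bottleneck 4, total now 73
augment #8: 4→10→8→11→0 bottleneck 3, total now 76
augment #9: 4→10→9→11→0 bottleneck 11, total now 87

Maximum flow value: 87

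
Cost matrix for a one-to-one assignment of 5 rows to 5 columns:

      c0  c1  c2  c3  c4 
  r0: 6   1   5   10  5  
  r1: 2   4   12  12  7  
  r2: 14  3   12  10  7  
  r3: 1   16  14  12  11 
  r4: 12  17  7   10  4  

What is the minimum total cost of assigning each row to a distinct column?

optimal assignment: row0→col2 (cost 5), row1→col1 (cost 4), row2→col3 (cost 10), row3→col0 (cost 1), row4→col4 (cost 4)
total = 5 + 4 + 10 + 1 + 4 = 24

Minimum assignment cost: 24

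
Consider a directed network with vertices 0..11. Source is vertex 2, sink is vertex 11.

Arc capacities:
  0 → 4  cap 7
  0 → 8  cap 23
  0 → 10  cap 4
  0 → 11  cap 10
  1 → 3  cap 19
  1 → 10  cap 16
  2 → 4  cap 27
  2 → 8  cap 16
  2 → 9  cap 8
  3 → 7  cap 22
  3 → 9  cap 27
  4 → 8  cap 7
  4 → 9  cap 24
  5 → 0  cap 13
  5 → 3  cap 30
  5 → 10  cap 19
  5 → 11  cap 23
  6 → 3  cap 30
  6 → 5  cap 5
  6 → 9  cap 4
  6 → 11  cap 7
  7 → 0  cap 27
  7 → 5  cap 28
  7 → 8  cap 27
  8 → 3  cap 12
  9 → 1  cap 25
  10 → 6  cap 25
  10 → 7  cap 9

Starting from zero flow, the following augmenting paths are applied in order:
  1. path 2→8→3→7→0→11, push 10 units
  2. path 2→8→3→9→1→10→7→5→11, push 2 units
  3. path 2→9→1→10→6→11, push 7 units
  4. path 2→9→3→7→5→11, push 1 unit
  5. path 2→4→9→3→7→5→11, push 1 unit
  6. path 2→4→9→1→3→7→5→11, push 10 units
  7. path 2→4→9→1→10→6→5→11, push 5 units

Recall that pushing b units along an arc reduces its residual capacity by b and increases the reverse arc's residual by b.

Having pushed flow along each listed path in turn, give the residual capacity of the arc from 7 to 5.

after path 1 (2→8→3→7→0→11, push 10): res(7,5)=28
after path 2 (2→8→3→9→1→10→7→5→11, push 2): res(7,5)=26
after path 3 (2→9→1→10→6→11, push 7): res(7,5)=26
after path 4 (2→9→3→7→5→11, push 1): res(7,5)=25
after path 5 (2→4→9→3→7→5→11, push 1): res(7,5)=24
after path 6 (2→4→9→1→3→7→5→11, push 10): res(7,5)=14
after path 7 (2→4→9→1→10→6→5→11, push 5): res(7,5)=14

Residual capacity of (7,5): 14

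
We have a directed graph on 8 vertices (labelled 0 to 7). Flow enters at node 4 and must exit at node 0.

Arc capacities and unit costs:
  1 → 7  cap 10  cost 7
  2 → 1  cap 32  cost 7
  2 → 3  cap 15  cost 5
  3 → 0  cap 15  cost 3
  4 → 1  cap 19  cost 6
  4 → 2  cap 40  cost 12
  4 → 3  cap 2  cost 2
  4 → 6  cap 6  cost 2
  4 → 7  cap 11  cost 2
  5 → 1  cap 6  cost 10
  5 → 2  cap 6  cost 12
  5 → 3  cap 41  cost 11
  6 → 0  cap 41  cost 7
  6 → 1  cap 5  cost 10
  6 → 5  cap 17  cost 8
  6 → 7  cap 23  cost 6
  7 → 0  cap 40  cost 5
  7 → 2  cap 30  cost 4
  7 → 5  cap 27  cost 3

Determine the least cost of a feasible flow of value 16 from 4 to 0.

shortest-cost path #1: 4→3→0 push 2 @ unit cost 5 (adds 10)
shortest-cost path #2: 4→7→0 push 11 @ unit cost 7 (adds 77)
shortest-cost path #3: 4→6→0 push 3 @ unit cost 9 (adds 27)
total cost = 114

Minimum cost for 16 units: 114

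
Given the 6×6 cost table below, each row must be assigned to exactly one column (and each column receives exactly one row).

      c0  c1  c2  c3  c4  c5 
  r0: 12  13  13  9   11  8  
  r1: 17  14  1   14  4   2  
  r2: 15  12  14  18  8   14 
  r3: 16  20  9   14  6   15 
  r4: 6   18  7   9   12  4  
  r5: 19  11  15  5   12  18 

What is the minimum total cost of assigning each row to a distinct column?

Minimum assignment cost: 38

optimal assignment: row0→col5 (cost 8), row1→col2 (cost 1), row2→col1 (cost 12), row3→col4 (cost 6), row4→col0 (cost 6), row5→col3 (cost 5)
total = 8 + 1 + 12 + 6 + 6 + 5 = 38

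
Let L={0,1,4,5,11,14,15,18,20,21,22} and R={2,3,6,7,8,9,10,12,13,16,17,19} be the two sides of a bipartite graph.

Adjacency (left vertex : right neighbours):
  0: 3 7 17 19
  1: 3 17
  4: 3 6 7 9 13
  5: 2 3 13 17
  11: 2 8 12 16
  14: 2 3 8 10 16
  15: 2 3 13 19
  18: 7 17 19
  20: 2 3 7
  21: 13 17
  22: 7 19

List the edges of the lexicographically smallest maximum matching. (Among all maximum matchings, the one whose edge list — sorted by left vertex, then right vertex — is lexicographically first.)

Lex-smallest maximum matching: {(0,3), (1,17), (4,6), (5,2), (11,8), (14,10), (15,13), (18,7), (22,19)}

|M| = 9 (so the lex-smallest maximum matching has 9 edges)
process left vertices in ascending order; for each, take the smallest-labelled available neighbour that still permits 9 edges overall, or leave it unmatched if none does
lex-smallest matching: {0-3, 1-17, 4-6, 5-2, 11-8, 14-10, 15-13, 18-7, 22-19}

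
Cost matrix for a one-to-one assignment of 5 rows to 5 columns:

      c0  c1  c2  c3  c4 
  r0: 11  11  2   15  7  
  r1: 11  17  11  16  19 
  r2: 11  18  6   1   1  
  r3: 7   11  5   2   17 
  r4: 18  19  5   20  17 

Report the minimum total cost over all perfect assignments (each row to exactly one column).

optimal assignment: row0→col1 (cost 11), row1→col0 (cost 11), row2→col4 (cost 1), row3→col3 (cost 2), row4→col2 (cost 5)
total = 11 + 11 + 1 + 2 + 5 = 30

Minimum assignment cost: 30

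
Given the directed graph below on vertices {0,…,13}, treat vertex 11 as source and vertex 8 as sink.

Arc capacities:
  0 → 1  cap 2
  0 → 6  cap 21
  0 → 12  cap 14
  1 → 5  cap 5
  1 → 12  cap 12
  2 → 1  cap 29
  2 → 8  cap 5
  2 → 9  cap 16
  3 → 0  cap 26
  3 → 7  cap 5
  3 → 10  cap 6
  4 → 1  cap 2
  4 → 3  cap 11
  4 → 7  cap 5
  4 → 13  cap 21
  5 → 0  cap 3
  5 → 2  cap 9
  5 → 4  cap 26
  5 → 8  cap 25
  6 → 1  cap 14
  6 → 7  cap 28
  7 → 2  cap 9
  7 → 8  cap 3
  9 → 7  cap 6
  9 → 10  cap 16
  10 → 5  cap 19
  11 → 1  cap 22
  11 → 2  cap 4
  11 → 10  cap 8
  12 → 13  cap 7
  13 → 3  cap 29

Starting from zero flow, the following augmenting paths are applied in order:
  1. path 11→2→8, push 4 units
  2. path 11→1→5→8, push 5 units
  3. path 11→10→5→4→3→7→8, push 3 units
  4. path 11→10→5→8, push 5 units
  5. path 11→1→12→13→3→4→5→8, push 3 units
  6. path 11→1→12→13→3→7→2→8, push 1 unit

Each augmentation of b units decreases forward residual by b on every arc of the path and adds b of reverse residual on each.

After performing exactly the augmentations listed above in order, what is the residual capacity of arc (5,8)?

after path 1 (11→2→8, push 4): res(5,8)=25
after path 2 (11→1→5→8, push 5): res(5,8)=20
after path 3 (11→10→5→4→3→7→8, push 3): res(5,8)=20
after path 4 (11→10→5→8, push 5): res(5,8)=15
after path 5 (11→1→12→13→3→4→5→8, push 3): res(5,8)=12
after path 6 (11→1→12→13→3→7→2→8, push 1): res(5,8)=12

Residual capacity of (5,8): 12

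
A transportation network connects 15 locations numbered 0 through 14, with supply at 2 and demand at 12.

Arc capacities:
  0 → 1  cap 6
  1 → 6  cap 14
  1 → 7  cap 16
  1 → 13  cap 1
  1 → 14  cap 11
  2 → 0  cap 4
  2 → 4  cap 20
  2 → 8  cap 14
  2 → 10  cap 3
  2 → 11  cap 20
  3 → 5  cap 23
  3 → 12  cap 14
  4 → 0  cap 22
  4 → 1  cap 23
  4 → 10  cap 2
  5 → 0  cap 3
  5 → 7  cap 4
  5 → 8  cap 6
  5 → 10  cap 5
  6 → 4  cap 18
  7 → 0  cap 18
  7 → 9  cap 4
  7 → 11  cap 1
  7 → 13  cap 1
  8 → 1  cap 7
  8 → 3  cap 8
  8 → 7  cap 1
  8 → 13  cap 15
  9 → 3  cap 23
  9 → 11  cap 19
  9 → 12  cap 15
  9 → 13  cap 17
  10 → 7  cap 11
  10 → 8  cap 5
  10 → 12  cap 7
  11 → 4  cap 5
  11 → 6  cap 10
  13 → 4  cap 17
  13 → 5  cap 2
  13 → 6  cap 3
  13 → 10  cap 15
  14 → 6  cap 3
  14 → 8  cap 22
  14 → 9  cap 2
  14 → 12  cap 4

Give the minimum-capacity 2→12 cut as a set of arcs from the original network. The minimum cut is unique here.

Min-cut arcs: {(7,9), (8,3), (10,12), (14,9), (14,12)} (total capacity 25)

augment #1: 2→10→12 push 3
augment #2: 2→4→10→12 push 2
augment #3: 2→8→3→12 push 8
augment #4: 2→0→1→14→12 push 4
augment #5: 2→8→7→9→12 push 1
augment #6: 2→8→13→10→12 push 2
augment #7: 2→4→1→7→9→12 push 3
augment #8: 2→4→1→14→9→12 push 2
max flow = 25; residual-reachable set from 2 gives S-side
cut edges (S→T): {(7,9), (8,3), (10,12), (14,9), (14,12)} total cap 25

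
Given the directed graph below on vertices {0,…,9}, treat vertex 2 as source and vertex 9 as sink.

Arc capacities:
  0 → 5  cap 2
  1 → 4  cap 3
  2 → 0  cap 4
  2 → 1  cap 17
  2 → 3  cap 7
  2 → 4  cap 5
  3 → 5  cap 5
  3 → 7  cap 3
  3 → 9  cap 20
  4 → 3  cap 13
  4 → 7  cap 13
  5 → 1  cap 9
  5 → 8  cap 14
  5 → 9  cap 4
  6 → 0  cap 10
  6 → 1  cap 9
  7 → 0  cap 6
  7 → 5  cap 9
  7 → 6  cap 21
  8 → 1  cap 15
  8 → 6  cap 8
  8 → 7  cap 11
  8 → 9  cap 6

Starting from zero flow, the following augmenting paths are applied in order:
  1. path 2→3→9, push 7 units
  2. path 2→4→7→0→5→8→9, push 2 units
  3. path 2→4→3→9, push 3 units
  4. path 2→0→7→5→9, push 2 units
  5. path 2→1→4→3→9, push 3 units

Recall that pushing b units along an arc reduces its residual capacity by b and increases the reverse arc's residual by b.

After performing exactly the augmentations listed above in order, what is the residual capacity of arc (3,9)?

Residual capacity of (3,9): 7

after path 1 (2→3→9, push 7): res(3,9)=13
after path 2 (2→4→7→0→5→8→9, push 2): res(3,9)=13
after path 3 (2→4→3→9, push 3): res(3,9)=10
after path 4 (2→0→7→5→9, push 2): res(3,9)=10
after path 5 (2→1→4→3→9, push 3): res(3,9)=7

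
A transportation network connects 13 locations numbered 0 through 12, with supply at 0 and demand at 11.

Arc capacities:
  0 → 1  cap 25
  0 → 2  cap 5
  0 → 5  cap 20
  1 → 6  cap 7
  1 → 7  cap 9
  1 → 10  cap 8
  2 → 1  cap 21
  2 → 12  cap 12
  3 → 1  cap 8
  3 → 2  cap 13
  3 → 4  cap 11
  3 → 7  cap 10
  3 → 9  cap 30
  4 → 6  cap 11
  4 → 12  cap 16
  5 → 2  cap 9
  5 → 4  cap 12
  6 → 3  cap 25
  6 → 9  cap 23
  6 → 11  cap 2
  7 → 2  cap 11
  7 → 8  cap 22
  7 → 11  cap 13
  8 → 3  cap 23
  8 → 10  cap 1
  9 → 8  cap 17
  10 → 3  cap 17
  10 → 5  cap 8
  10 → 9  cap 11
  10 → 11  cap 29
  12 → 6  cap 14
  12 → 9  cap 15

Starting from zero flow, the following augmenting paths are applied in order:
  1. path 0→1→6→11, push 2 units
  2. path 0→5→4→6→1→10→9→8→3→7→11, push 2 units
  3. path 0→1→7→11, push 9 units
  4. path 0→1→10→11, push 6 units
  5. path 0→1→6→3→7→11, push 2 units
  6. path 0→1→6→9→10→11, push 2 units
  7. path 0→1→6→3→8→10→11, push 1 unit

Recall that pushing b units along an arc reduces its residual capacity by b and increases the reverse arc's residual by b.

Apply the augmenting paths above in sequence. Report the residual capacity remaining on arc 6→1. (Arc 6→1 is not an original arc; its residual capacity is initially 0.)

after path 1 (0→1→6→11, push 2): res(6,1)=2
after path 2 (0→5→4→6→1→10→9→8→3→7→11, push 2): res(6,1)=0
after path 3 (0→1→7→11, push 9): res(6,1)=0
after path 4 (0→1→10→11, push 6): res(6,1)=0
after path 5 (0→1→6→3→7→11, push 2): res(6,1)=2
after path 6 (0→1→6→9→10→11, push 2): res(6,1)=4
after path 7 (0→1→6→3→8→10→11, push 1): res(6,1)=5

Residual capacity of (6,1): 5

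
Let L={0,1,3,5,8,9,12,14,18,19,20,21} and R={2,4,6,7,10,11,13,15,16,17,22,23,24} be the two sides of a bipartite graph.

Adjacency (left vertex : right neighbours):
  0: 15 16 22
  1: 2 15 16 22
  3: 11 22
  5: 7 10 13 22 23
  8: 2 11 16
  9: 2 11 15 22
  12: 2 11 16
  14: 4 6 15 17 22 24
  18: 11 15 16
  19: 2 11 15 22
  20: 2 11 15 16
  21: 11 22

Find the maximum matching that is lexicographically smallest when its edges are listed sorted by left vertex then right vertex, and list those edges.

|M| = 7 (so the lex-smallest maximum matching has 7 edges)
process left vertices in ascending order; for each, take the smallest-labelled available neighbour that still permits 7 edges overall, or leave it unmatched if none does
lex-smallest matching: {0-15, 1-2, 3-11, 5-7, 8-16, 9-22, 14-4}

Lex-smallest maximum matching: {(0,15), (1,2), (3,11), (5,7), (8,16), (9,22), (14,4)}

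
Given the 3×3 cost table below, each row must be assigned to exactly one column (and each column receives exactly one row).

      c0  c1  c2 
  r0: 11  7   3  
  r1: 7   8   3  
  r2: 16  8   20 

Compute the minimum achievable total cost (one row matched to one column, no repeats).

optimal assignment: row0→col2 (cost 3), row1→col0 (cost 7), row2→col1 (cost 8)
total = 3 + 7 + 8 = 18

Minimum assignment cost: 18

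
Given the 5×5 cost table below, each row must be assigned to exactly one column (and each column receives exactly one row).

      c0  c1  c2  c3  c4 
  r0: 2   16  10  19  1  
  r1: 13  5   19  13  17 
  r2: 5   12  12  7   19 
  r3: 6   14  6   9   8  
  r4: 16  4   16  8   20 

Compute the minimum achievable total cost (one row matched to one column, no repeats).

optimal assignment: row0→col4 (cost 1), row1→col1 (cost 5), row2→col0 (cost 5), row3→col2 (cost 6), row4→col3 (cost 8)
total = 1 + 5 + 5 + 6 + 8 = 25

Minimum assignment cost: 25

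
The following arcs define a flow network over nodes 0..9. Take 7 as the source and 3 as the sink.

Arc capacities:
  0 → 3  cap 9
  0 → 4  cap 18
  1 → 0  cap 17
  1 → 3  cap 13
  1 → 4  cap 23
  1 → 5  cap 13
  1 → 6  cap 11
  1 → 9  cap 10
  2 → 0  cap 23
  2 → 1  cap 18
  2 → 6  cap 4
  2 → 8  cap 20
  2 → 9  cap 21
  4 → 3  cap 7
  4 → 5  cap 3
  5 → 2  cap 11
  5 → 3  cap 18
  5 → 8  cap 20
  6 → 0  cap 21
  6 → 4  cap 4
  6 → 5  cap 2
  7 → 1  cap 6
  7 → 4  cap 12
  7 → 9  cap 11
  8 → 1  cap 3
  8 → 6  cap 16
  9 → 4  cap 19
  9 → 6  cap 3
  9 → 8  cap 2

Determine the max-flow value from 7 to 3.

augment #1: 7→1→3 bottleneck 6, total now 6
augment #2: 7→4→3 bottleneck 7, total now 13
augment #3: 7→4→5→3 bottleneck 3, total now 16
augment #4: 7→9→6→0→3 bottleneck 3, total now 19
augment #5: 7→9→8→1→3 bottleneck 2, total now 21

Maximum flow value: 21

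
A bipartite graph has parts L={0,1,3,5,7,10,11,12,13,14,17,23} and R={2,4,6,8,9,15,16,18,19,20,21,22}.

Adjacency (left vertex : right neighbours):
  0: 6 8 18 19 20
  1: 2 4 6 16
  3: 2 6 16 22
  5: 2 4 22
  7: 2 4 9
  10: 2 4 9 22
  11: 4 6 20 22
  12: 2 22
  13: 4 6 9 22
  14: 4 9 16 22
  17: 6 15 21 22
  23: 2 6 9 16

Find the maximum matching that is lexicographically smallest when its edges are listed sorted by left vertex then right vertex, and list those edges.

|M| = 9 (so the lex-smallest maximum matching has 9 edges)
process left vertices in ascending order; for each, take the smallest-labelled available neighbour that still permits 9 edges overall, or leave it unmatched if none does
lex-smallest matching: {0-8, 1-2, 3-6, 5-4, 7-9, 10-22, 11-20, 14-16, 17-15}

Lex-smallest maximum matching: {(0,8), (1,2), (3,6), (5,4), (7,9), (10,22), (11,20), (14,16), (17,15)}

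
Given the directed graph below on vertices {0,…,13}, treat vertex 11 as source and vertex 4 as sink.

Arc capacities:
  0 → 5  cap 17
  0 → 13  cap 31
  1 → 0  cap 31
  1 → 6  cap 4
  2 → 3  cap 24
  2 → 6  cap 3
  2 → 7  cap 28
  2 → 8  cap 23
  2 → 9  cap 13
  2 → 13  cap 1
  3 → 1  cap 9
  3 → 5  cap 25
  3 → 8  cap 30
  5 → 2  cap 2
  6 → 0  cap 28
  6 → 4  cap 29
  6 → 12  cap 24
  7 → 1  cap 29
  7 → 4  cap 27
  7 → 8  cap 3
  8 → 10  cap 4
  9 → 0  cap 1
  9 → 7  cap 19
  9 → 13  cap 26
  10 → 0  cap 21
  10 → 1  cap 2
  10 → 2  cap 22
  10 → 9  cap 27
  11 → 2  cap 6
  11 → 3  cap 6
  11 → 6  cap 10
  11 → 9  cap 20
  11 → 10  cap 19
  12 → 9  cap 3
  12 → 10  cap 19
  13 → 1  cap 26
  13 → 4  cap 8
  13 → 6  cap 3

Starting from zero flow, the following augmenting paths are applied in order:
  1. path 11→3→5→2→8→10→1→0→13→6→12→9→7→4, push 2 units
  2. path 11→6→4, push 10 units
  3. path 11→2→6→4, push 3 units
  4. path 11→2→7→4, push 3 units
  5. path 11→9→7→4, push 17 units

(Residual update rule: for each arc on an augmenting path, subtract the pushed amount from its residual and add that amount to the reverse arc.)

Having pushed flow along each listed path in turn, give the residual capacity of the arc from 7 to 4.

after path 1 (11→3→5→2→8→10→1→0→13→6→12→9→7→4, push 2): res(7,4)=25
after path 2 (11→6→4, push 10): res(7,4)=25
after path 3 (11→2→6→4, push 3): res(7,4)=25
after path 4 (11→2→7→4, push 3): res(7,4)=22
after path 5 (11→9→7→4, push 17): res(7,4)=5

Residual capacity of (7,4): 5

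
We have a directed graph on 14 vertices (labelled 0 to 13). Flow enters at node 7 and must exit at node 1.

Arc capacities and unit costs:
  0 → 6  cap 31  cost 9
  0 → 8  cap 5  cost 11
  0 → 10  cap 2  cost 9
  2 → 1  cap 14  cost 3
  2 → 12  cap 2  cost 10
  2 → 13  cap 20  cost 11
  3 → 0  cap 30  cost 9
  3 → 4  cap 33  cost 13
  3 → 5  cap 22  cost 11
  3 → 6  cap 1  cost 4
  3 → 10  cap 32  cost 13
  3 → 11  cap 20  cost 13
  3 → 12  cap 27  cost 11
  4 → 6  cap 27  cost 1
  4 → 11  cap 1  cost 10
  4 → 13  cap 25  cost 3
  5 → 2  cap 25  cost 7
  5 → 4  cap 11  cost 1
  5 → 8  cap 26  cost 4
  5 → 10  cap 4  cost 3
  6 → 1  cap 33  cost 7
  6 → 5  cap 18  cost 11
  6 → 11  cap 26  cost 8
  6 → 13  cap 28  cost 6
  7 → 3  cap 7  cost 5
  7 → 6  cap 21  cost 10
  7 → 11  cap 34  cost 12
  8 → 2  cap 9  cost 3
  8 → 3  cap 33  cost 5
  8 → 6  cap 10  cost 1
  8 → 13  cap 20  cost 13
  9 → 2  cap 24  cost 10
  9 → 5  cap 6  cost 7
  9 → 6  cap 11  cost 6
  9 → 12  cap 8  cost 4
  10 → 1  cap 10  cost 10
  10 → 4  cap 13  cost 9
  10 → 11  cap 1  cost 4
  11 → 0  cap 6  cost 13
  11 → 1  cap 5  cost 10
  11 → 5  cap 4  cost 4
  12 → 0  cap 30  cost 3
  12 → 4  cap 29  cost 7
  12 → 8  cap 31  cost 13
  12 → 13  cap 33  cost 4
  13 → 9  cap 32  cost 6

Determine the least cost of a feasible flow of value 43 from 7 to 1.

Minimum cost for 43 units: 984

shortest-cost path #1: 7→3→6→1 push 1 @ unit cost 16 (adds 16)
shortest-cost path #2: 7→6→1 push 21 @ unit cost 17 (adds 357)
shortest-cost path #3: 7→11→1 push 5 @ unit cost 22 (adds 110)
shortest-cost path #4: 7→11→5→4→6→1 push 4 @ unit cost 25 (adds 100)
shortest-cost path #5: 7→3→5→4→6→1 push 6 @ unit cost 25 (adds 150)
shortest-cost path #6: 7→11→0→6→1 push 1 @ unit cost 41 (adds 41)
shortest-cost path #7: 7→11→0→8→2→1 push 5 @ unit cost 42 (adds 210)
total cost = 984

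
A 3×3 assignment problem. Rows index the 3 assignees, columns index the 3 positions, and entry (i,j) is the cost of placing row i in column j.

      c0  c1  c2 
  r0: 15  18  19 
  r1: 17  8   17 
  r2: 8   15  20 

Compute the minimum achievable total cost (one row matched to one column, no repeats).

Minimum assignment cost: 35

optimal assignment: row0→col2 (cost 19), row1→col1 (cost 8), row2→col0 (cost 8)
total = 19 + 8 + 8 = 35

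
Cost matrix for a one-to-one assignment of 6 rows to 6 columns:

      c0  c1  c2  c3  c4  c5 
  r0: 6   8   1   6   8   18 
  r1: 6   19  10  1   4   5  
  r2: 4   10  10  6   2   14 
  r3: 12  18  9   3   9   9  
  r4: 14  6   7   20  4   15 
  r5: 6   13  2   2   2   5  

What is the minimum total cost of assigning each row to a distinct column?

optimal assignment: row0→col2 (cost 1), row1→col5 (cost 5), row2→col0 (cost 4), row3→col3 (cost 3), row4→col1 (cost 6), row5→col4 (cost 2)
total = 1 + 5 + 4 + 3 + 6 + 2 = 21

Minimum assignment cost: 21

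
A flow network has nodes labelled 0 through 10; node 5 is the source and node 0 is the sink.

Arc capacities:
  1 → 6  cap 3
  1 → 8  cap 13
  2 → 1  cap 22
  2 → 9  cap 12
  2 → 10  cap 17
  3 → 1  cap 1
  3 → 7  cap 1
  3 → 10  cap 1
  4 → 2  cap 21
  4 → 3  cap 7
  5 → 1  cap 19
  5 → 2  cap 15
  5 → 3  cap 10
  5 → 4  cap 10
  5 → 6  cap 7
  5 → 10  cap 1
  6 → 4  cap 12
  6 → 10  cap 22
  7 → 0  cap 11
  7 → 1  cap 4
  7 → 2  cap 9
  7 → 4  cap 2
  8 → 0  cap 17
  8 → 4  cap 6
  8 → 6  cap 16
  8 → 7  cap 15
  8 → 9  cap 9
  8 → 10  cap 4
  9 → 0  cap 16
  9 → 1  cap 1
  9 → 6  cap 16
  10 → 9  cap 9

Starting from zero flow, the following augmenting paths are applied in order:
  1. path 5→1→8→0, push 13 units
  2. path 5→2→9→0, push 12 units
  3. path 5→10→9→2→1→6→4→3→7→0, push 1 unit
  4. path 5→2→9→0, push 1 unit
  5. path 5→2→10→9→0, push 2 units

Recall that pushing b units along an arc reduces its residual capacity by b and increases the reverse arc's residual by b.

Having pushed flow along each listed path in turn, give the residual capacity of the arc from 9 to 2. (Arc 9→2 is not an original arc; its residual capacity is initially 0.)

Residual capacity of (9,2): 12

after path 1 (5→1→8→0, push 13): res(9,2)=0
after path 2 (5→2→9→0, push 12): res(9,2)=12
after path 3 (5→10→9→2→1→6→4→3→7→0, push 1): res(9,2)=11
after path 4 (5→2→9→0, push 1): res(9,2)=12
after path 5 (5→2→10→9→0, push 2): res(9,2)=12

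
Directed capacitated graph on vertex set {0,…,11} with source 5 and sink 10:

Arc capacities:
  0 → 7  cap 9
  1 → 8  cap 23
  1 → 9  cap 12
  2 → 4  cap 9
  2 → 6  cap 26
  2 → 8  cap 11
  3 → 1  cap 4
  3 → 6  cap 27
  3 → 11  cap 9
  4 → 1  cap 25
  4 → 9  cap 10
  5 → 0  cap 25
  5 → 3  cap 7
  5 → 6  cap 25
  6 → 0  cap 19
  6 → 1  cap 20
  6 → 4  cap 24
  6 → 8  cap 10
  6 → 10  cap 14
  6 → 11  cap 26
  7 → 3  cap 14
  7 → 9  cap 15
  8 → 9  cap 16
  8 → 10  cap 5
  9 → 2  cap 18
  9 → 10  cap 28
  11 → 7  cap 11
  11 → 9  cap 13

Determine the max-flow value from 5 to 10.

Maximum flow value: 41

augment #1: 5→6→10 bottleneck 14, total now 14
augment #2: 5→6→8→10 bottleneck 5, total now 19
augment #3: 5→0→7→9→10 bottleneck 9, total now 28
augment #4: 5→3→1→9→10 bottleneck 4, total now 32
augment #5: 5→3→11→9→10 bottleneck 3, total now 35
augment #6: 5→6→1→9→10 bottleneck 6, total now 41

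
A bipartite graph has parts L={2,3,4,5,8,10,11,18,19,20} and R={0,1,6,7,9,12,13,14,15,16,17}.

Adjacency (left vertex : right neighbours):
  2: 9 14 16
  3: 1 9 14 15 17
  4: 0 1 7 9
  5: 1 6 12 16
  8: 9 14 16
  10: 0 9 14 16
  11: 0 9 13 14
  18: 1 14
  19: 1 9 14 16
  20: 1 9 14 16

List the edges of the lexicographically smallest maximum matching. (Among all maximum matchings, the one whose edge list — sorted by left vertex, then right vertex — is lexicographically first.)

Lex-smallest maximum matching: {(2,9), (3,15), (4,7), (5,6), (8,14), (10,0), (11,13), (18,1), (19,16)}

|M| = 9 (so the lex-smallest maximum matching has 9 edges)
process left vertices in ascending order; for each, take the smallest-labelled available neighbour that still permits 9 edges overall, or leave it unmatched if none does
lex-smallest matching: {2-9, 3-15, 4-7, 5-6, 8-14, 10-0, 11-13, 18-1, 19-16}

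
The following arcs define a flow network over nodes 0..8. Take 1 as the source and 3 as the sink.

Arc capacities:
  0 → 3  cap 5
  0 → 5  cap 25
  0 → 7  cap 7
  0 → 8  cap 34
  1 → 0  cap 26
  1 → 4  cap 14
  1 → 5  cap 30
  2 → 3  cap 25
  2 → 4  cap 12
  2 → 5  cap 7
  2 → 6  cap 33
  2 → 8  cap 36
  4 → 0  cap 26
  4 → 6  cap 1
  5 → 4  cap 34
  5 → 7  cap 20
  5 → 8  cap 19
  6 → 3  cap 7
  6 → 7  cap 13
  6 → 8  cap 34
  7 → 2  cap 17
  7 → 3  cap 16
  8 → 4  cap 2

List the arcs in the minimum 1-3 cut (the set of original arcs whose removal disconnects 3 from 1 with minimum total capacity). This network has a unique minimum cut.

Min-cut arcs: {(0,3), (0,7), (4,6), (5,7)} (total capacity 33)

augment #1: 1→0→3 push 5
augment #2: 1→0→7→3 push 7
augment #3: 1→4→6→3 push 1
augment #4: 1→5→7→3 push 9
augment #5: 1→5→7→2→3 push 11
max flow = 33; residual-reachable set from 1 gives S-side
cut edges (S→T): {(0,3), (0,7), (4,6), (5,7)} total cap 33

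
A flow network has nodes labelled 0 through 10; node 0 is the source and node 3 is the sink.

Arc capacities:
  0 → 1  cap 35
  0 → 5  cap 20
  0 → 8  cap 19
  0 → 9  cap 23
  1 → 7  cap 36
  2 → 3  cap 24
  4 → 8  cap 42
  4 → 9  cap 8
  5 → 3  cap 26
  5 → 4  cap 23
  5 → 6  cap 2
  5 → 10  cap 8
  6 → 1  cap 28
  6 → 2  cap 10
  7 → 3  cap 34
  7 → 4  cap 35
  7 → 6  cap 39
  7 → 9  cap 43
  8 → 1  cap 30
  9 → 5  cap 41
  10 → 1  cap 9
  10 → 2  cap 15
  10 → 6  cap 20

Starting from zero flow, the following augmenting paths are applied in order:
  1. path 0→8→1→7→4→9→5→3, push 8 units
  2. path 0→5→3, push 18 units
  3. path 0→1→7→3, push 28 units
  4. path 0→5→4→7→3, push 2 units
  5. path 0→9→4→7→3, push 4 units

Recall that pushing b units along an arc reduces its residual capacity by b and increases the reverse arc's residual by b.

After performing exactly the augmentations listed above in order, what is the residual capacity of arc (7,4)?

after path 1 (0→8→1→7→4→9→5→3, push 8): res(7,4)=27
after path 2 (0→5→3, push 18): res(7,4)=27
after path 3 (0→1→7→3, push 28): res(7,4)=27
after path 4 (0→5→4→7→3, push 2): res(7,4)=29
after path 5 (0→9→4→7→3, push 4): res(7,4)=33

Residual capacity of (7,4): 33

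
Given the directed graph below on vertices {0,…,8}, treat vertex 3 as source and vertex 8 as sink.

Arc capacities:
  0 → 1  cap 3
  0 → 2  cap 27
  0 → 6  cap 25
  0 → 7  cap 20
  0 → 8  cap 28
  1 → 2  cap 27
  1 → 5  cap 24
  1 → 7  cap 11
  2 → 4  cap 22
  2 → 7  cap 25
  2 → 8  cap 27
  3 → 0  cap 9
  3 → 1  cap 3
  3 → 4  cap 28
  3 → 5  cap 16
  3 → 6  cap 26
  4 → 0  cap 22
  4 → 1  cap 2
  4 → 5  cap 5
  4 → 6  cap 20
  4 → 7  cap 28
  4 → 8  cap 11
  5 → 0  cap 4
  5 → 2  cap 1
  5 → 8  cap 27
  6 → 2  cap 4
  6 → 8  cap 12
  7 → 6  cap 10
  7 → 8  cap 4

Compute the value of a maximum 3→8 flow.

augment #1: 3→0→8 bottleneck 9, total now 9
augment #2: 3→4→8 bottleneck 11, total now 20
augment #3: 3→5→8 bottleneck 16, total now 36
augment #4: 3→6→8 bottleneck 12, total now 48
augment #5: 3→1→2→8 bottleneck 3, total now 51
augment #6: 3→4→0→8 bottleneck 17, total now 68
augment #7: 3→6→2→8 bottleneck 4, total now 72

Maximum flow value: 72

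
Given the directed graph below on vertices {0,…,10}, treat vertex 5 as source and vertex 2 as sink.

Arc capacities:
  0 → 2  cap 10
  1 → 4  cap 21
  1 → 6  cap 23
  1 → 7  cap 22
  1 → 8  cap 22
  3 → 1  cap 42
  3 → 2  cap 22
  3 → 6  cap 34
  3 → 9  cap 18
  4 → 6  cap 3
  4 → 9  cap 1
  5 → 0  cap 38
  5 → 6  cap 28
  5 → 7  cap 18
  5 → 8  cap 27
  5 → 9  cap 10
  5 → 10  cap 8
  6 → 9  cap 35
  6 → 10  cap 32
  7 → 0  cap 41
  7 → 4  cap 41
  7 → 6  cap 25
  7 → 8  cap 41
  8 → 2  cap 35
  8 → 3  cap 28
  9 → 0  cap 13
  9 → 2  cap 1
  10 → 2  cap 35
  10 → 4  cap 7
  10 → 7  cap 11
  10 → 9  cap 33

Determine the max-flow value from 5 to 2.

augment #1: 5→0→2 bottleneck 10, total now 10
augment #2: 5→8→2 bottleneck 27, total now 37
augment #3: 5→9→2 bottleneck 1, total now 38
augment #4: 5→10→2 bottleneck 8, total now 46
augment #5: 5→6→10→2 bottleneck 27, total now 73
augment #6: 5→7→8→2 bottleneck 8, total now 81
augment #7: 5→7→8→3→2 bottleneck 10, total now 91
augment #8: 5→6→10→7→8→3→2 bottleneck 1, total now 92

Maximum flow value: 92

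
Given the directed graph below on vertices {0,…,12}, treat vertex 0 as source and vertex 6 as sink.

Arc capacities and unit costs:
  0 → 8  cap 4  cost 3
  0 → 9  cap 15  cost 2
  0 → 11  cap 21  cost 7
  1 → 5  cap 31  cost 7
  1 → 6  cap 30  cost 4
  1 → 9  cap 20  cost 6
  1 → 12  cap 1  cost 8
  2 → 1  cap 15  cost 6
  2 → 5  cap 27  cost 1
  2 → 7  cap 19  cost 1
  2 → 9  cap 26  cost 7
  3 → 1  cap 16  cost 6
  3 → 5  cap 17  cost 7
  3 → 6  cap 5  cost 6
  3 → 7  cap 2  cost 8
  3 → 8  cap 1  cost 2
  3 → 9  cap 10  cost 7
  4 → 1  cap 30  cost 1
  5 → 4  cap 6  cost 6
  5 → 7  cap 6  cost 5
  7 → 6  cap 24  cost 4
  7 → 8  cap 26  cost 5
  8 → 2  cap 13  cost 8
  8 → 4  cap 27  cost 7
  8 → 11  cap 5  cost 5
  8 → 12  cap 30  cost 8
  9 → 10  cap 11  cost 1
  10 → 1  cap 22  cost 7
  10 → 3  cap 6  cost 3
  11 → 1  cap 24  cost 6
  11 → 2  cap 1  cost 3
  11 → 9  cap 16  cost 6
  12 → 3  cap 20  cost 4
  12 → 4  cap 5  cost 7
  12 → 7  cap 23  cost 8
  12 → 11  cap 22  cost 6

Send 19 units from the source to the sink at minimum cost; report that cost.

Minimum cost for 19 units: 270

shortest-cost path #1: 0→9→10→3→6 push 5 @ unit cost 12 (adds 60)
shortest-cost path #2: 0→9→10→1→6 push 6 @ unit cost 14 (adds 84)
shortest-cost path #3: 0→11→2→7→6 push 1 @ unit cost 15 (adds 15)
shortest-cost path #4: 0→8→4→1→6 push 4 @ unit cost 15 (adds 60)
shortest-cost path #5: 0→11→1→6 push 3 @ unit cost 17 (adds 51)
total cost = 270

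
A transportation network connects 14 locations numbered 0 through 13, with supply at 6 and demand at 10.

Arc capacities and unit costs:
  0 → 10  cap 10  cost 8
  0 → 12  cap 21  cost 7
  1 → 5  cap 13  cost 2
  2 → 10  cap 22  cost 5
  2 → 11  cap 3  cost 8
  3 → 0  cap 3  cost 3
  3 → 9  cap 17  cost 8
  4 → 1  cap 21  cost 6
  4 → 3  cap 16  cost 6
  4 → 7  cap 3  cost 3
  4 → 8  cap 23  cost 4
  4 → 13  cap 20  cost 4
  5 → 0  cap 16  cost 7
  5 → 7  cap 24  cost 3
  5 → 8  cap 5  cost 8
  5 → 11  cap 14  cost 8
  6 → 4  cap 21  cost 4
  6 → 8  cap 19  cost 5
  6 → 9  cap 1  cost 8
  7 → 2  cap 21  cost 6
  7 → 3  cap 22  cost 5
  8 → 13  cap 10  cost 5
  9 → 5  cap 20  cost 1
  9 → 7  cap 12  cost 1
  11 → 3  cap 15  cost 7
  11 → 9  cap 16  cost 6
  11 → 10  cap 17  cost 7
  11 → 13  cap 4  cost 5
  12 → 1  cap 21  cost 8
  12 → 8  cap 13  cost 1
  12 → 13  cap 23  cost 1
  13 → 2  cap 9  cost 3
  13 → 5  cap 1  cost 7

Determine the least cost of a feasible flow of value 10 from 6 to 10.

shortest-cost path #1: 6→4→13→2→10 push 9 @ unit cost 16 (adds 144)
shortest-cost path #2: 6→4→7→2→10 push 1 @ unit cost 18 (adds 18)
total cost = 162

Minimum cost for 10 units: 162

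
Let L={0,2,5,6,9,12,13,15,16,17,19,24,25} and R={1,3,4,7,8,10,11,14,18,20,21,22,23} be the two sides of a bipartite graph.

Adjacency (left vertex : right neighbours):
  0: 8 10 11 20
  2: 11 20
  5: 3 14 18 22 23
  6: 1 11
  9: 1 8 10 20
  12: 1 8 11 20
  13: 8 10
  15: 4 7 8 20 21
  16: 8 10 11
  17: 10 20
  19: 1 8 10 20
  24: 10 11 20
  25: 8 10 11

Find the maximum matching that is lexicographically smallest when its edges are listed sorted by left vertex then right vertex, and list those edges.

|M| = 7 (so the lex-smallest maximum matching has 7 edges)
process left vertices in ascending order; for each, take the smallest-labelled available neighbour that still permits 7 edges overall, or leave it unmatched if none does
lex-smallest matching: {0-8, 2-11, 5-3, 6-1, 9-10, 12-20, 15-4}

Lex-smallest maximum matching: {(0,8), (2,11), (5,3), (6,1), (9,10), (12,20), (15,4)}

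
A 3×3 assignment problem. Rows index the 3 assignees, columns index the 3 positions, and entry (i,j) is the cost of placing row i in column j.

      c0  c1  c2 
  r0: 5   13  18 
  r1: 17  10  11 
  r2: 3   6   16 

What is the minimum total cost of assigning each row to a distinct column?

optimal assignment: row0→col0 (cost 5), row1→col2 (cost 11), row2→col1 (cost 6)
total = 5 + 11 + 6 = 22

Minimum assignment cost: 22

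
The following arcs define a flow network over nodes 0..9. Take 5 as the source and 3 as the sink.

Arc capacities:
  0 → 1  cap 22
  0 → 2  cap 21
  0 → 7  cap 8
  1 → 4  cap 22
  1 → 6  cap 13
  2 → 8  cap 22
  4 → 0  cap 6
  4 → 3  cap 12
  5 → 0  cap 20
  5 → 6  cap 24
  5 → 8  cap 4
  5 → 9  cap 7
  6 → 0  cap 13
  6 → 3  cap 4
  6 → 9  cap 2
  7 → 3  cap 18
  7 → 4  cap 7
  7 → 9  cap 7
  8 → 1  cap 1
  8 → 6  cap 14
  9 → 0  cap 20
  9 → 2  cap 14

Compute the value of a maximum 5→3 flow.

Maximum flow value: 24

augment #1: 5→6→3 bottleneck 4, total now 4
augment #2: 5→0→7→3 bottleneck 8, total now 12
augment #3: 5→0→1→4→3 bottleneck 12, total now 24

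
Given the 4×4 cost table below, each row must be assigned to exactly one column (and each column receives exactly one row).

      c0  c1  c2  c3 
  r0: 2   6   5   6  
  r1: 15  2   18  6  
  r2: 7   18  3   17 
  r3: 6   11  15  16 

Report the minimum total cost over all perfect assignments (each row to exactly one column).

Minimum assignment cost: 17

optimal assignment: row0→col3 (cost 6), row1→col1 (cost 2), row2→col2 (cost 3), row3→col0 (cost 6)
total = 6 + 2 + 3 + 6 = 17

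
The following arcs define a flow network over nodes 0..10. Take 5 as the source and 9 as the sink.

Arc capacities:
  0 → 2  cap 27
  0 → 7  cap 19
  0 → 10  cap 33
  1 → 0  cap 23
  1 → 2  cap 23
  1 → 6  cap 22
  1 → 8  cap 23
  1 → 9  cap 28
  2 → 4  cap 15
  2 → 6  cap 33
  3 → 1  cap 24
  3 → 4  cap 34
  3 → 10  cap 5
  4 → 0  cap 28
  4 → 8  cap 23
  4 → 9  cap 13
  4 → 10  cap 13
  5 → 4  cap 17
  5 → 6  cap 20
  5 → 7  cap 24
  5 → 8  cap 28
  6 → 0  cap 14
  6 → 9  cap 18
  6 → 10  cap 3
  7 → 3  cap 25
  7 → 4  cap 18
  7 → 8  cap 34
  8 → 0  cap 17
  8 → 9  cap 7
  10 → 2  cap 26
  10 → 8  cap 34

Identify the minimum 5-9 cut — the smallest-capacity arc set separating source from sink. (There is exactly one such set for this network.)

augment #1: 5→4→9 push 13
augment #2: 5→6→9 push 18
augment #3: 5→8→9 push 7
augment #4: 5→7→3→1→9 push 24
max flow = 62; residual-reachable set from 5 gives S-side
cut edges (S→T): {(3,1), (4,9), (6,9), (8,9)} total cap 62

Min-cut arcs: {(3,1), (4,9), (6,9), (8,9)} (total capacity 62)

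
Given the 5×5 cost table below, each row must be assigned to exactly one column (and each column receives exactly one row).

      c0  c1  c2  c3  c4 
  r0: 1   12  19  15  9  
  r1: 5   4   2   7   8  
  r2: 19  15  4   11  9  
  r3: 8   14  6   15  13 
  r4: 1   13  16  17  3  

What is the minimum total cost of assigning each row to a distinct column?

Minimum assignment cost: 25

optimal assignment: row0→col0 (cost 1), row1→col1 (cost 4), row2→col3 (cost 11), row3→col2 (cost 6), row4→col4 (cost 3)
total = 1 + 4 + 11 + 6 + 3 = 25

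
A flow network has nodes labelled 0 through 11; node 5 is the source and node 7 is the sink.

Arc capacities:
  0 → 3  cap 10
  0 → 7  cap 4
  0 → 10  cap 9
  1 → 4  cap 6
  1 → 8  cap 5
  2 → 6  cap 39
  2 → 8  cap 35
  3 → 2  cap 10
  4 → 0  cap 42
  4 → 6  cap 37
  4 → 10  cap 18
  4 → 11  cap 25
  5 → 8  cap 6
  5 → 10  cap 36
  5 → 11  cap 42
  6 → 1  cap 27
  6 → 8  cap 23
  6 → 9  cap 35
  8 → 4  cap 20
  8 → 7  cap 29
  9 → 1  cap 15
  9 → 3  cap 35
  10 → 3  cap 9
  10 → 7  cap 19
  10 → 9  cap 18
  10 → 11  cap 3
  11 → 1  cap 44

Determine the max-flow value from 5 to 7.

augment #1: 5→8→7 bottleneck 6, total now 6
augment #2: 5→10→7 bottleneck 19, total now 25
augment #3: 5→11→1→8→7 bottleneck 5, total now 30
augment #4: 5→10→3→2→8→7 bottleneck 9, total now 39
augment #5: 5→11→1→4→0→7 bottleneck 4, total now 43
augment #6: 5→10→9→3→2→8→7 bottleneck 1, total now 44
augment #7: 5→11→1→4→6→8→7 bottleneck 2, total now 46

Maximum flow value: 46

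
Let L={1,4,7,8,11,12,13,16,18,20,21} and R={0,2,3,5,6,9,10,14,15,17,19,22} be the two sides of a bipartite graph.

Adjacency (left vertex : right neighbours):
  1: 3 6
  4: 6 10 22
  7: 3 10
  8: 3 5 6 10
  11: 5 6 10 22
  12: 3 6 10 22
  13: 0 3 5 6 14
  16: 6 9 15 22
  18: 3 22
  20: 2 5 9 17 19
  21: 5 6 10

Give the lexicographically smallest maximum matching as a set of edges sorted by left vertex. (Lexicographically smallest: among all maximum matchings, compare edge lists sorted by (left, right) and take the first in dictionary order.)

|M| = 8 (so the lex-smallest maximum matching has 8 edges)
process left vertices in ascending order; for each, take the smallest-labelled available neighbour that still permits 8 edges overall, or leave it unmatched if none does
lex-smallest matching: {1-3, 4-6, 7-10, 8-5, 11-22, 13-0, 16-9, 20-2}

Lex-smallest maximum matching: {(1,3), (4,6), (7,10), (8,5), (11,22), (13,0), (16,9), (20,2)}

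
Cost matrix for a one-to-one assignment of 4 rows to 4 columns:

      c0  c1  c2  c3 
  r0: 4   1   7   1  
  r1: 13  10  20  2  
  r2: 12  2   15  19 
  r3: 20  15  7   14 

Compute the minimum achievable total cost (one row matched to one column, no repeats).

optimal assignment: row0→col0 (cost 4), row1→col3 (cost 2), row2→col1 (cost 2), row3→col2 (cost 7)
total = 4 + 2 + 2 + 7 = 15

Minimum assignment cost: 15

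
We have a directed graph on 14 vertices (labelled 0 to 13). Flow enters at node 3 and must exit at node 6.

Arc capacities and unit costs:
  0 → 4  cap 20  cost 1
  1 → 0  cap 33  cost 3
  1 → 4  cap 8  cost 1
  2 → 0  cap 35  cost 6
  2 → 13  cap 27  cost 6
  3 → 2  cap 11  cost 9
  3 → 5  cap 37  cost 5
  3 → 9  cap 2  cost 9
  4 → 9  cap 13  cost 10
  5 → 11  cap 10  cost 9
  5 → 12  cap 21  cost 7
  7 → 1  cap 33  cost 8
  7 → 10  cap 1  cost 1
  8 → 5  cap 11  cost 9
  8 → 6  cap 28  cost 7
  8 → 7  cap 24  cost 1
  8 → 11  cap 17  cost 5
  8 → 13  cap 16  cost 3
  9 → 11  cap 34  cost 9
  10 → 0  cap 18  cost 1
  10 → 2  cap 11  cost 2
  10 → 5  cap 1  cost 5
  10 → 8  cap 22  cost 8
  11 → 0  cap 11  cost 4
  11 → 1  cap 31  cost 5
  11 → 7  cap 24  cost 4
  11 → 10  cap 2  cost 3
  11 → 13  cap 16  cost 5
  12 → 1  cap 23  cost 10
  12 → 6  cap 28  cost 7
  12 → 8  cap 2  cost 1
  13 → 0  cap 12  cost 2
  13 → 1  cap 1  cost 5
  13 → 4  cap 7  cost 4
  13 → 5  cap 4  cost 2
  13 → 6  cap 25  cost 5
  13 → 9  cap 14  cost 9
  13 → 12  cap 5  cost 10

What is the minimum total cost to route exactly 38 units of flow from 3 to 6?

Minimum cost for 38 units: 763

shortest-cost path #1: 3→5→12→6 push 21 @ unit cost 19 (adds 399)
shortest-cost path #2: 3→2→13→6 push 11 @ unit cost 20 (adds 220)
shortest-cost path #3: 3→5→11→13→6 push 6 @ unit cost 24 (adds 144)
total cost = 763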